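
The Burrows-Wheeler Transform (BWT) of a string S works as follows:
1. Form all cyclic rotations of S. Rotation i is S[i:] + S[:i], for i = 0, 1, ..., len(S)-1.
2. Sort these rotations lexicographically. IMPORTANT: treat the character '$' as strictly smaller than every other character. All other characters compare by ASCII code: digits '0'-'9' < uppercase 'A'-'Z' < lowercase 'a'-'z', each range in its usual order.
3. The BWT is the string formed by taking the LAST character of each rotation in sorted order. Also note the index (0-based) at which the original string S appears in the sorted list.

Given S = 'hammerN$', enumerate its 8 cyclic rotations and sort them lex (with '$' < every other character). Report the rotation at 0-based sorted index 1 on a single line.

Answer: N$hammer

Derivation:
All 8 rotations (rotation i = S[i:]+S[:i]):
  rot[0] = hammerN$
  rot[1] = ammerN$h
  rot[2] = mmerN$ha
  rot[3] = merN$ham
  rot[4] = erN$hamm
  rot[5] = rN$hamme
  rot[6] = N$hammer
  rot[7] = $hammerN
Sorted (with $ < everything):
  sorted[0] = $hammerN
  sorted[1] = N$hammer
  sorted[2] = ammerN$h
  sorted[3] = erN$hamm
  sorted[4] = hammerN$
  sorted[5] = merN$ham
  sorted[6] = mmerN$ha
  sorted[7] = rN$hamme
sorted[1] = N$hammer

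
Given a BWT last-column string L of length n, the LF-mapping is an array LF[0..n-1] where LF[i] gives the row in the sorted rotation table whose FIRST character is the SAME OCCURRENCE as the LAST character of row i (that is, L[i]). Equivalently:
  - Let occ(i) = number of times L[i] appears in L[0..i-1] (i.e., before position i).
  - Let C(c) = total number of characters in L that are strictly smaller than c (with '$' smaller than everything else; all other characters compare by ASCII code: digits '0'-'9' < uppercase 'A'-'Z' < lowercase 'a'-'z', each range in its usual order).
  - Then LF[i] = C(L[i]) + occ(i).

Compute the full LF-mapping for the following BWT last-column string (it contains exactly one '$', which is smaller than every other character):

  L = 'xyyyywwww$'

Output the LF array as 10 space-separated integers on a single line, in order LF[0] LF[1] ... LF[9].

Char counts: '$':1, 'w':4, 'x':1, 'y':4
C (first-col start): C('$')=0, C('w')=1, C('x')=5, C('y')=6
L[0]='x': occ=0, LF[0]=C('x')+0=5+0=5
L[1]='y': occ=0, LF[1]=C('y')+0=6+0=6
L[2]='y': occ=1, LF[2]=C('y')+1=6+1=7
L[3]='y': occ=2, LF[3]=C('y')+2=6+2=8
L[4]='y': occ=3, LF[4]=C('y')+3=6+3=9
L[5]='w': occ=0, LF[5]=C('w')+0=1+0=1
L[6]='w': occ=1, LF[6]=C('w')+1=1+1=2
L[7]='w': occ=2, LF[7]=C('w')+2=1+2=3
L[8]='w': occ=3, LF[8]=C('w')+3=1+3=4
L[9]='$': occ=0, LF[9]=C('$')+0=0+0=0

Answer: 5 6 7 8 9 1 2 3 4 0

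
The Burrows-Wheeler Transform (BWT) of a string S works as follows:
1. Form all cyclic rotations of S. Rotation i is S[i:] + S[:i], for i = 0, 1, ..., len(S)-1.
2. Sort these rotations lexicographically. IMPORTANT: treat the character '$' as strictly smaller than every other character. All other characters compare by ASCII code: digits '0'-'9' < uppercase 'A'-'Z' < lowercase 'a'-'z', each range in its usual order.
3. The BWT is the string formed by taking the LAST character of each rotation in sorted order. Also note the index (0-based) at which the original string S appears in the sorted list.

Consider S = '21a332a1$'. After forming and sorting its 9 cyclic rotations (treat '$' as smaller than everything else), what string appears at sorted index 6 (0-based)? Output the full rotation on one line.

Answer: 332a1$21a

Derivation:
All 9 rotations (rotation i = S[i:]+S[:i]):
  rot[0] = 21a332a1$
  rot[1] = 1a332a1$2
  rot[2] = a332a1$21
  rot[3] = 332a1$21a
  rot[4] = 32a1$21a3
  rot[5] = 2a1$21a33
  rot[6] = a1$21a332
  rot[7] = 1$21a332a
  rot[8] = $21a332a1
Sorted (with $ < everything):
  sorted[0] = $21a332a1
  sorted[1] = 1$21a332a
  sorted[2] = 1a332a1$2
  sorted[3] = 21a332a1$
  sorted[4] = 2a1$21a33
  sorted[5] = 32a1$21a3
  sorted[6] = 332a1$21a
  sorted[7] = a1$21a332
  sorted[8] = a332a1$21
sorted[6] = 332a1$21a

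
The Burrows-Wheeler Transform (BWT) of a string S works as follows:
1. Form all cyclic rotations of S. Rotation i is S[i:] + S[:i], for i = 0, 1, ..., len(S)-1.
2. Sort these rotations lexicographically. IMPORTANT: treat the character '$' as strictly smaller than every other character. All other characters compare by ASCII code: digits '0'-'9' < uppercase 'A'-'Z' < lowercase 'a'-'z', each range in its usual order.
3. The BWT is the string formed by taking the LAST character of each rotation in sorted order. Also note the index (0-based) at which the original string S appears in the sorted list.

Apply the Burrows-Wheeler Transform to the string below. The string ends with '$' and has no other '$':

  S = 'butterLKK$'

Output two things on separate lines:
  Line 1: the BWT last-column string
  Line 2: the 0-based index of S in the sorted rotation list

Answer: KKLr$tetub
4

Derivation:
All 10 rotations (rotation i = S[i:]+S[:i]):
  rot[0] = butterLKK$
  rot[1] = utterLKK$b
  rot[2] = tterLKK$bu
  rot[3] = terLKK$but
  rot[4] = erLKK$butt
  rot[5] = rLKK$butte
  rot[6] = LKK$butter
  rot[7] = KK$butterL
  rot[8] = K$butterLK
  rot[9] = $butterLKK
Sorted (with $ < everything):
  sorted[0] = $butterLKK  (last char: 'K')
  sorted[1] = K$butterLK  (last char: 'K')
  sorted[2] = KK$butterL  (last char: 'L')
  sorted[3] = LKK$butter  (last char: 'r')
  sorted[4] = butterLKK$  (last char: '$')
  sorted[5] = erLKK$butt  (last char: 't')
  sorted[6] = rLKK$butte  (last char: 'e')
  sorted[7] = terLKK$but  (last char: 't')
  sorted[8] = tterLKK$bu  (last char: 'u')
  sorted[9] = utterLKK$b  (last char: 'b')
Last column: KKLr$tetub
Original string S is at sorted index 4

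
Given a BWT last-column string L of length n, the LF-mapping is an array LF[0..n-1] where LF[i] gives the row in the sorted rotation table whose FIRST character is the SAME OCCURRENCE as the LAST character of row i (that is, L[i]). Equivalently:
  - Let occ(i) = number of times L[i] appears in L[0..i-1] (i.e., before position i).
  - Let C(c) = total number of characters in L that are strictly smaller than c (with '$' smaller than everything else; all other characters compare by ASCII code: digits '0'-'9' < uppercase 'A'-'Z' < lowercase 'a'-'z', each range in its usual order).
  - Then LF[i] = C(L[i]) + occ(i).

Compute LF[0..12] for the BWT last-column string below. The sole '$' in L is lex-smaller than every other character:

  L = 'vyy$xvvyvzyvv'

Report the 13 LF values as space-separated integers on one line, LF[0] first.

Char counts: '$':1, 'v':6, 'x':1, 'y':4, 'z':1
C (first-col start): C('$')=0, C('v')=1, C('x')=7, C('y')=8, C('z')=12
L[0]='v': occ=0, LF[0]=C('v')+0=1+0=1
L[1]='y': occ=0, LF[1]=C('y')+0=8+0=8
L[2]='y': occ=1, LF[2]=C('y')+1=8+1=9
L[3]='$': occ=0, LF[3]=C('$')+0=0+0=0
L[4]='x': occ=0, LF[4]=C('x')+0=7+0=7
L[5]='v': occ=1, LF[5]=C('v')+1=1+1=2
L[6]='v': occ=2, LF[6]=C('v')+2=1+2=3
L[7]='y': occ=2, LF[7]=C('y')+2=8+2=10
L[8]='v': occ=3, LF[8]=C('v')+3=1+3=4
L[9]='z': occ=0, LF[9]=C('z')+0=12+0=12
L[10]='y': occ=3, LF[10]=C('y')+3=8+3=11
L[11]='v': occ=4, LF[11]=C('v')+4=1+4=5
L[12]='v': occ=5, LF[12]=C('v')+5=1+5=6

Answer: 1 8 9 0 7 2 3 10 4 12 11 5 6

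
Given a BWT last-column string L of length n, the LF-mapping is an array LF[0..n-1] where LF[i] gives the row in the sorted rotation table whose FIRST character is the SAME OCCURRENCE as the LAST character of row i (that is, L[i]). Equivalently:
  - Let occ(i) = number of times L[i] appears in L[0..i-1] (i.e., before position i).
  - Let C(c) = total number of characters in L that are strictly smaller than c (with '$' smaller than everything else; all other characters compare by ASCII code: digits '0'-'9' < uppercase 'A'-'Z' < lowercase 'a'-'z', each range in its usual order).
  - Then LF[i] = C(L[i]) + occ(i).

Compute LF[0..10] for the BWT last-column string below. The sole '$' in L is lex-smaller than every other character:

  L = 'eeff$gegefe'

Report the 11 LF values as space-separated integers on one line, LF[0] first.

Char counts: '$':1, 'e':5, 'f':3, 'g':2
C (first-col start): C('$')=0, C('e')=1, C('f')=6, C('g')=9
L[0]='e': occ=0, LF[0]=C('e')+0=1+0=1
L[1]='e': occ=1, LF[1]=C('e')+1=1+1=2
L[2]='f': occ=0, LF[2]=C('f')+0=6+0=6
L[3]='f': occ=1, LF[3]=C('f')+1=6+1=7
L[4]='$': occ=0, LF[4]=C('$')+0=0+0=0
L[5]='g': occ=0, LF[5]=C('g')+0=9+0=9
L[6]='e': occ=2, LF[6]=C('e')+2=1+2=3
L[7]='g': occ=1, LF[7]=C('g')+1=9+1=10
L[8]='e': occ=3, LF[8]=C('e')+3=1+3=4
L[9]='f': occ=2, LF[9]=C('f')+2=6+2=8
L[10]='e': occ=4, LF[10]=C('e')+4=1+4=5

Answer: 1 2 6 7 0 9 3 10 4 8 5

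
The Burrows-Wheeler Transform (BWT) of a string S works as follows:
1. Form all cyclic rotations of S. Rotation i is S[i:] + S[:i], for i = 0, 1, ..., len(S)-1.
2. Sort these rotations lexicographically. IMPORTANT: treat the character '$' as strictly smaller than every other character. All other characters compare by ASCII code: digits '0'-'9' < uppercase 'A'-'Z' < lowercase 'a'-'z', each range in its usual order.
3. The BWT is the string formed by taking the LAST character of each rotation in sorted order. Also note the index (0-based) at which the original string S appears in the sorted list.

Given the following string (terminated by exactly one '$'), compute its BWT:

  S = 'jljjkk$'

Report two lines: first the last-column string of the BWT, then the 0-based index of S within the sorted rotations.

Answer: klj$kjj
3

Derivation:
All 7 rotations (rotation i = S[i:]+S[:i]):
  rot[0] = jljjkk$
  rot[1] = ljjkk$j
  rot[2] = jjkk$jl
  rot[3] = jkk$jlj
  rot[4] = kk$jljj
  rot[5] = k$jljjk
  rot[6] = $jljjkk
Sorted (with $ < everything):
  sorted[0] = $jljjkk  (last char: 'k')
  sorted[1] = jjkk$jl  (last char: 'l')
  sorted[2] = jkk$jlj  (last char: 'j')
  sorted[3] = jljjkk$  (last char: '$')
  sorted[4] = k$jljjk  (last char: 'k')
  sorted[5] = kk$jljj  (last char: 'j')
  sorted[6] = ljjkk$j  (last char: 'j')
Last column: klj$kjj
Original string S is at sorted index 3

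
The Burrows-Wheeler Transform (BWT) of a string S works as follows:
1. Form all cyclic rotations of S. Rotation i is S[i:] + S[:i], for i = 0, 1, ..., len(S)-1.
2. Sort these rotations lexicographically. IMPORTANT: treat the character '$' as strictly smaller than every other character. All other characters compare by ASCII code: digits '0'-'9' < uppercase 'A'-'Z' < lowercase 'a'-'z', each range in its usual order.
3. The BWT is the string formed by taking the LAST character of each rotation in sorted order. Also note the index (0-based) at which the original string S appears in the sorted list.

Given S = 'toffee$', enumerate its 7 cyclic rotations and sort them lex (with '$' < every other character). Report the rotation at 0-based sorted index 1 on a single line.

All 7 rotations (rotation i = S[i:]+S[:i]):
  rot[0] = toffee$
  rot[1] = offee$t
  rot[2] = ffee$to
  rot[3] = fee$tof
  rot[4] = ee$toff
  rot[5] = e$toffe
  rot[6] = $toffee
Sorted (with $ < everything):
  sorted[0] = $toffee
  sorted[1] = e$toffe
  sorted[2] = ee$toff
  sorted[3] = fee$tof
  sorted[4] = ffee$to
  sorted[5] = offee$t
  sorted[6] = toffee$
sorted[1] = e$toffe

Answer: e$toffe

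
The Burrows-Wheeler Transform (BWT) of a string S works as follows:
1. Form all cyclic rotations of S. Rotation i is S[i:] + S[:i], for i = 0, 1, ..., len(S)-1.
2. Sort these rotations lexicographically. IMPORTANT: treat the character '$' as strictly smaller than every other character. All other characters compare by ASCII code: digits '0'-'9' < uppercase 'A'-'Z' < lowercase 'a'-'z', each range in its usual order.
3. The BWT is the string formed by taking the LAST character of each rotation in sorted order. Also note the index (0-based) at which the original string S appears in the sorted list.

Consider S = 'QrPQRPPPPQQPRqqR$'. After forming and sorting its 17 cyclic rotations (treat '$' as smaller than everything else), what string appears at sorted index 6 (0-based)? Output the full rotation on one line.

Answer: PRqqR$QrPQRPPPPQQ

Derivation:
All 17 rotations (rotation i = S[i:]+S[:i]):
  rot[0] = QrPQRPPPPQQPRqqR$
  rot[1] = rPQRPPPPQQPRqqR$Q
  rot[2] = PQRPPPPQQPRqqR$Qr
  rot[3] = QRPPPPQQPRqqR$QrP
  rot[4] = RPPPPQQPRqqR$QrPQ
  rot[5] = PPPPQQPRqqR$QrPQR
  rot[6] = PPPQQPRqqR$QrPQRP
  rot[7] = PPQQPRqqR$QrPQRPP
  rot[8] = PQQPRqqR$QrPQRPPP
  rot[9] = QQPRqqR$QrPQRPPPP
  rot[10] = QPRqqR$QrPQRPPPPQ
  rot[11] = PRqqR$QrPQRPPPPQQ
  rot[12] = RqqR$QrPQRPPPPQQP
  rot[13] = qqR$QrPQRPPPPQQPR
  rot[14] = qR$QrPQRPPPPQQPRq
  rot[15] = R$QrPQRPPPPQQPRqq
  rot[16] = $QrPQRPPPPQQPRqqR
Sorted (with $ < everything):
  sorted[0] = $QrPQRPPPPQQPRqqR
  sorted[1] = PPPPQQPRqqR$QrPQR
  sorted[2] = PPPQQPRqqR$QrPQRP
  sorted[3] = PPQQPRqqR$QrPQRPP
  sorted[4] = PQQPRqqR$QrPQRPPP
  sorted[5] = PQRPPPPQQPRqqR$Qr
  sorted[6] = PRqqR$QrPQRPPPPQQ
  sorted[7] = QPRqqR$QrPQRPPPPQ
  sorted[8] = QQPRqqR$QrPQRPPPP
  sorted[9] = QRPPPPQQPRqqR$QrP
  sorted[10] = QrPQRPPPPQQPRqqR$
  sorted[11] = R$QrPQRPPPPQQPRqq
  sorted[12] = RPPPPQQPRqqR$QrPQ
  sorted[13] = RqqR$QrPQRPPPPQQP
  sorted[14] = qR$QrPQRPPPPQQPRq
  sorted[15] = qqR$QrPQRPPPPQQPR
  sorted[16] = rPQRPPPPQQPRqqR$Q
sorted[6] = PRqqR$QrPQRPPPPQQ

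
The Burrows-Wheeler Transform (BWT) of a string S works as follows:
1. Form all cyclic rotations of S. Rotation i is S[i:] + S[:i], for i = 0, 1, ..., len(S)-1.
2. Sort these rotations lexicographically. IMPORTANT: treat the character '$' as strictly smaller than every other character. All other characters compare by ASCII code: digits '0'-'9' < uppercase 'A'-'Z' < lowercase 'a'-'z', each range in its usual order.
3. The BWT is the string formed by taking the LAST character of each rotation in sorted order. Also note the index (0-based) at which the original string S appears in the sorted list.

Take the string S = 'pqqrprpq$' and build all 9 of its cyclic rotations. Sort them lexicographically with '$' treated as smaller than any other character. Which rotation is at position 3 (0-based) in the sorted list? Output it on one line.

Answer: prpq$pqqr

Derivation:
All 9 rotations (rotation i = S[i:]+S[:i]):
  rot[0] = pqqrprpq$
  rot[1] = qqrprpq$p
  rot[2] = qrprpq$pq
  rot[3] = rprpq$pqq
  rot[4] = prpq$pqqr
  rot[5] = rpq$pqqrp
  rot[6] = pq$pqqrpr
  rot[7] = q$pqqrprp
  rot[8] = $pqqrprpq
Sorted (with $ < everything):
  sorted[0] = $pqqrprpq
  sorted[1] = pq$pqqrpr
  sorted[2] = pqqrprpq$
  sorted[3] = prpq$pqqr
  sorted[4] = q$pqqrprp
  sorted[5] = qqrprpq$p
  sorted[6] = qrprpq$pq
  sorted[7] = rpq$pqqrp
  sorted[8] = rprpq$pqq
sorted[3] = prpq$pqqr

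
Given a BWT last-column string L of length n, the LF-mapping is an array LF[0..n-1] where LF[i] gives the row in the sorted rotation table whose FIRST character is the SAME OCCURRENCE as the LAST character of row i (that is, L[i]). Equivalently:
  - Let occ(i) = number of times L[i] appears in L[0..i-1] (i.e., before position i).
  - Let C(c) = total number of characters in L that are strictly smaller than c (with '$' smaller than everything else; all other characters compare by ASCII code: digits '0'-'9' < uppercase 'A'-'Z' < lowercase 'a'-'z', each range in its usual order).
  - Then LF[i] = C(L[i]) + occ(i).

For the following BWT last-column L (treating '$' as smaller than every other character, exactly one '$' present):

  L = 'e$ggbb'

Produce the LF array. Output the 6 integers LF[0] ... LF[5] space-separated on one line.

Answer: 3 0 4 5 1 2

Derivation:
Char counts: '$':1, 'b':2, 'e':1, 'g':2
C (first-col start): C('$')=0, C('b')=1, C('e')=3, C('g')=4
L[0]='e': occ=0, LF[0]=C('e')+0=3+0=3
L[1]='$': occ=0, LF[1]=C('$')+0=0+0=0
L[2]='g': occ=0, LF[2]=C('g')+0=4+0=4
L[3]='g': occ=1, LF[3]=C('g')+1=4+1=5
L[4]='b': occ=0, LF[4]=C('b')+0=1+0=1
L[5]='b': occ=1, LF[5]=C('b')+1=1+1=2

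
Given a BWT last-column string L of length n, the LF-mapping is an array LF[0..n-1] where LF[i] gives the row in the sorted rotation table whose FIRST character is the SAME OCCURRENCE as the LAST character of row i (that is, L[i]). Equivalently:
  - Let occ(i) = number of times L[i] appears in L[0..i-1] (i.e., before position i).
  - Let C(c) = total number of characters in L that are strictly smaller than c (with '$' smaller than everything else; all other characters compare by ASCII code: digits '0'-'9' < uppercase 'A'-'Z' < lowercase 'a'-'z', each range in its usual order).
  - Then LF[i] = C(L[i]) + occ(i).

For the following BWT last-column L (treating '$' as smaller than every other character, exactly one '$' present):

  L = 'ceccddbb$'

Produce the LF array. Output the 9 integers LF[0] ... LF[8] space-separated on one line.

Char counts: '$':1, 'b':2, 'c':3, 'd':2, 'e':1
C (first-col start): C('$')=0, C('b')=1, C('c')=3, C('d')=6, C('e')=8
L[0]='c': occ=0, LF[0]=C('c')+0=3+0=3
L[1]='e': occ=0, LF[1]=C('e')+0=8+0=8
L[2]='c': occ=1, LF[2]=C('c')+1=3+1=4
L[3]='c': occ=2, LF[3]=C('c')+2=3+2=5
L[4]='d': occ=0, LF[4]=C('d')+0=6+0=6
L[5]='d': occ=1, LF[5]=C('d')+1=6+1=7
L[6]='b': occ=0, LF[6]=C('b')+0=1+0=1
L[7]='b': occ=1, LF[7]=C('b')+1=1+1=2
L[8]='$': occ=0, LF[8]=C('$')+0=0+0=0

Answer: 3 8 4 5 6 7 1 2 0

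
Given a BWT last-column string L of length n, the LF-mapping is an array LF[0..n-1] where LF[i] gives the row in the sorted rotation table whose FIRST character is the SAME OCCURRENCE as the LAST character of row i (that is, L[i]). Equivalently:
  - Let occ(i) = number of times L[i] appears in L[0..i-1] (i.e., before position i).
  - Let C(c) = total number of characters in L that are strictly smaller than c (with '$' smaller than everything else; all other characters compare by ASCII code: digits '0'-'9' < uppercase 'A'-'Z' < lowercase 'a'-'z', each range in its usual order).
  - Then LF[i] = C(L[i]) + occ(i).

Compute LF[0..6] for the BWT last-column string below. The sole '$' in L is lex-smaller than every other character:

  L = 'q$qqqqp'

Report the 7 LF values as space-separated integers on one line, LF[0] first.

Answer: 2 0 3 4 5 6 1

Derivation:
Char counts: '$':1, 'p':1, 'q':5
C (first-col start): C('$')=0, C('p')=1, C('q')=2
L[0]='q': occ=0, LF[0]=C('q')+0=2+0=2
L[1]='$': occ=0, LF[1]=C('$')+0=0+0=0
L[2]='q': occ=1, LF[2]=C('q')+1=2+1=3
L[3]='q': occ=2, LF[3]=C('q')+2=2+2=4
L[4]='q': occ=3, LF[4]=C('q')+3=2+3=5
L[5]='q': occ=4, LF[5]=C('q')+4=2+4=6
L[6]='p': occ=0, LF[6]=C('p')+0=1+0=1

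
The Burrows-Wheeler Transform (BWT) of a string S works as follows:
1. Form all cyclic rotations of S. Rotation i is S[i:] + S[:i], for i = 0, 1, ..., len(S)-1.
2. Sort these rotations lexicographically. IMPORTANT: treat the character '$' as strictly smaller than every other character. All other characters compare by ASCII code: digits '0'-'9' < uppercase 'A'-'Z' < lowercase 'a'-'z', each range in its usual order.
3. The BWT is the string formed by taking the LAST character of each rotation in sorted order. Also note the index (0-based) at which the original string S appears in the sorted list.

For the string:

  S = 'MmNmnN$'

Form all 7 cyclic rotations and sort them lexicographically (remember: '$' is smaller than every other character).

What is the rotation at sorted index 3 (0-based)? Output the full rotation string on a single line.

All 7 rotations (rotation i = S[i:]+S[:i]):
  rot[0] = MmNmnN$
  rot[1] = mNmnN$M
  rot[2] = NmnN$Mm
  rot[3] = mnN$MmN
  rot[4] = nN$MmNm
  rot[5] = N$MmNmn
  rot[6] = $MmNmnN
Sorted (with $ < everything):
  sorted[0] = $MmNmnN
  sorted[1] = MmNmnN$
  sorted[2] = N$MmNmn
  sorted[3] = NmnN$Mm
  sorted[4] = mNmnN$M
  sorted[5] = mnN$MmN
  sorted[6] = nN$MmNm
sorted[3] = NmnN$Mm

Answer: NmnN$Mm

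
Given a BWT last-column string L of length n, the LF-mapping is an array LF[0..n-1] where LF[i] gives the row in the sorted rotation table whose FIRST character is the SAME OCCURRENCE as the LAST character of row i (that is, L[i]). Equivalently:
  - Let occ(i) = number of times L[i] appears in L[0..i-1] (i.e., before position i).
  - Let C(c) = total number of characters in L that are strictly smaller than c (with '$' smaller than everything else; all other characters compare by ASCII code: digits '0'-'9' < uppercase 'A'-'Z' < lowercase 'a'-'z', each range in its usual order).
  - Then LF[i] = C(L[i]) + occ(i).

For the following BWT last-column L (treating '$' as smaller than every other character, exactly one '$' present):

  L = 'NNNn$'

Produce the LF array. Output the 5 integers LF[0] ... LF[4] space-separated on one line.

Answer: 1 2 3 4 0

Derivation:
Char counts: '$':1, 'N':3, 'n':1
C (first-col start): C('$')=0, C('N')=1, C('n')=4
L[0]='N': occ=0, LF[0]=C('N')+0=1+0=1
L[1]='N': occ=1, LF[1]=C('N')+1=1+1=2
L[2]='N': occ=2, LF[2]=C('N')+2=1+2=3
L[3]='n': occ=0, LF[3]=C('n')+0=4+0=4
L[4]='$': occ=0, LF[4]=C('$')+0=0+0=0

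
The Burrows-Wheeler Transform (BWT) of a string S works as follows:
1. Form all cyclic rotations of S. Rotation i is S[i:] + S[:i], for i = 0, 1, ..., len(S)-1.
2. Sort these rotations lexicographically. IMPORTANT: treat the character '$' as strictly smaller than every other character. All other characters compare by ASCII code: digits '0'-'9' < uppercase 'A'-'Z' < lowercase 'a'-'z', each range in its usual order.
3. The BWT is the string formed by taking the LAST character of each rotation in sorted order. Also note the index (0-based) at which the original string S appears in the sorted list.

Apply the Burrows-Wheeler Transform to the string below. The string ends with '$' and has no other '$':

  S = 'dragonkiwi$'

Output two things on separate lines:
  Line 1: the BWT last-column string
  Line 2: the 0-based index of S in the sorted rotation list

All 11 rotations (rotation i = S[i:]+S[:i]):
  rot[0] = dragonkiwi$
  rot[1] = ragonkiwi$d
  rot[2] = agonkiwi$dr
  rot[3] = gonkiwi$dra
  rot[4] = onkiwi$drag
  rot[5] = nkiwi$drago
  rot[6] = kiwi$dragon
  rot[7] = iwi$dragonk
  rot[8] = wi$dragonki
  rot[9] = i$dragonkiw
  rot[10] = $dragonkiwi
Sorted (with $ < everything):
  sorted[0] = $dragonkiwi  (last char: 'i')
  sorted[1] = agonkiwi$dr  (last char: 'r')
  sorted[2] = dragonkiwi$  (last char: '$')
  sorted[3] = gonkiwi$dra  (last char: 'a')
  sorted[4] = i$dragonkiw  (last char: 'w')
  sorted[5] = iwi$dragonk  (last char: 'k')
  sorted[6] = kiwi$dragon  (last char: 'n')
  sorted[7] = nkiwi$drago  (last char: 'o')
  sorted[8] = onkiwi$drag  (last char: 'g')
  sorted[9] = ragonkiwi$d  (last char: 'd')
  sorted[10] = wi$dragonki  (last char: 'i')
Last column: ir$awknogdi
Original string S is at sorted index 2

Answer: ir$awknogdi
2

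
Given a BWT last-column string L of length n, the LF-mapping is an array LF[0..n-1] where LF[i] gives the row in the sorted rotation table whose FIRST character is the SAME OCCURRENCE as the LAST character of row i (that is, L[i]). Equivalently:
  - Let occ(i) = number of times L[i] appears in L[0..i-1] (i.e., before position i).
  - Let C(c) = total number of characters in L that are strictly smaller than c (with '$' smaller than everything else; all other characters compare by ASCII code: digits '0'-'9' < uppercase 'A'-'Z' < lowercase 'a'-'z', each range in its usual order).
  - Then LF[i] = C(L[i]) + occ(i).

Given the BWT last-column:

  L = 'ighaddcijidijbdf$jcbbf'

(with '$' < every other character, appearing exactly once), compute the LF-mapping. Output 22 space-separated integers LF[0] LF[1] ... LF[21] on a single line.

Answer: 15 13 14 1 7 8 5 16 19 17 9 18 20 2 10 11 0 21 6 3 4 12

Derivation:
Char counts: '$':1, 'a':1, 'b':3, 'c':2, 'd':4, 'f':2, 'g':1, 'h':1, 'i':4, 'j':3
C (first-col start): C('$')=0, C('a')=1, C('b')=2, C('c')=5, C('d')=7, C('f')=11, C('g')=13, C('h')=14, C('i')=15, C('j')=19
L[0]='i': occ=0, LF[0]=C('i')+0=15+0=15
L[1]='g': occ=0, LF[1]=C('g')+0=13+0=13
L[2]='h': occ=0, LF[2]=C('h')+0=14+0=14
L[3]='a': occ=0, LF[3]=C('a')+0=1+0=1
L[4]='d': occ=0, LF[4]=C('d')+0=7+0=7
L[5]='d': occ=1, LF[5]=C('d')+1=7+1=8
L[6]='c': occ=0, LF[6]=C('c')+0=5+0=5
L[7]='i': occ=1, LF[7]=C('i')+1=15+1=16
L[8]='j': occ=0, LF[8]=C('j')+0=19+0=19
L[9]='i': occ=2, LF[9]=C('i')+2=15+2=17
L[10]='d': occ=2, LF[10]=C('d')+2=7+2=9
L[11]='i': occ=3, LF[11]=C('i')+3=15+3=18
L[12]='j': occ=1, LF[12]=C('j')+1=19+1=20
L[13]='b': occ=0, LF[13]=C('b')+0=2+0=2
L[14]='d': occ=3, LF[14]=C('d')+3=7+3=10
L[15]='f': occ=0, LF[15]=C('f')+0=11+0=11
L[16]='$': occ=0, LF[16]=C('$')+0=0+0=0
L[17]='j': occ=2, LF[17]=C('j')+2=19+2=21
L[18]='c': occ=1, LF[18]=C('c')+1=5+1=6
L[19]='b': occ=1, LF[19]=C('b')+1=2+1=3
L[20]='b': occ=2, LF[20]=C('b')+2=2+2=4
L[21]='f': occ=1, LF[21]=C('f')+1=11+1=12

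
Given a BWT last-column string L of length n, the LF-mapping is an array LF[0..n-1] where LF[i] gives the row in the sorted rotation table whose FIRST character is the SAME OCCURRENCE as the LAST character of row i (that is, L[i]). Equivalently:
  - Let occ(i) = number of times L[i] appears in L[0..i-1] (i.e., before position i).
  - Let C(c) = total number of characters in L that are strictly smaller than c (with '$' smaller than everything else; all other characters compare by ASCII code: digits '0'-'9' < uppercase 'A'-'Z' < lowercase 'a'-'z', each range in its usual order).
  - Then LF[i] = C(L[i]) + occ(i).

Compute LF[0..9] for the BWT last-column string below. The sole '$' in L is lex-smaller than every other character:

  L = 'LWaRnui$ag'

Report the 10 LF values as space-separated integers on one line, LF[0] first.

Answer: 1 3 4 2 8 9 7 0 5 6

Derivation:
Char counts: '$':1, 'L':1, 'R':1, 'W':1, 'a':2, 'g':1, 'i':1, 'n':1, 'u':1
C (first-col start): C('$')=0, C('L')=1, C('R')=2, C('W')=3, C('a')=4, C('g')=6, C('i')=7, C('n')=8, C('u')=9
L[0]='L': occ=0, LF[0]=C('L')+0=1+0=1
L[1]='W': occ=0, LF[1]=C('W')+0=3+0=3
L[2]='a': occ=0, LF[2]=C('a')+0=4+0=4
L[3]='R': occ=0, LF[3]=C('R')+0=2+0=2
L[4]='n': occ=0, LF[4]=C('n')+0=8+0=8
L[5]='u': occ=0, LF[5]=C('u')+0=9+0=9
L[6]='i': occ=0, LF[6]=C('i')+0=7+0=7
L[7]='$': occ=0, LF[7]=C('$')+0=0+0=0
L[8]='a': occ=1, LF[8]=C('a')+1=4+1=5
L[9]='g': occ=0, LF[9]=C('g')+0=6+0=6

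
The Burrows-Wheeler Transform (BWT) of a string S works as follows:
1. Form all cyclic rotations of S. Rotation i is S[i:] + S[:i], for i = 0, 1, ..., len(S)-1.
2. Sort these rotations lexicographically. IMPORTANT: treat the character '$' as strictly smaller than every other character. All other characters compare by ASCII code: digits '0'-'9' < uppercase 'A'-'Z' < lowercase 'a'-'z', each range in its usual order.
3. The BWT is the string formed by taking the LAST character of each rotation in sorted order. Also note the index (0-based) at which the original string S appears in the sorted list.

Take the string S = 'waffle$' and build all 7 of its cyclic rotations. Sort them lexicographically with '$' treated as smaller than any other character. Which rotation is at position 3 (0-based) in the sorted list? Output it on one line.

All 7 rotations (rotation i = S[i:]+S[:i]):
  rot[0] = waffle$
  rot[1] = affle$w
  rot[2] = ffle$wa
  rot[3] = fle$waf
  rot[4] = le$waff
  rot[5] = e$waffl
  rot[6] = $waffle
Sorted (with $ < everything):
  sorted[0] = $waffle
  sorted[1] = affle$w
  sorted[2] = e$waffl
  sorted[3] = ffle$wa
  sorted[4] = fle$waf
  sorted[5] = le$waff
  sorted[6] = waffle$
sorted[3] = ffle$wa

Answer: ffle$wa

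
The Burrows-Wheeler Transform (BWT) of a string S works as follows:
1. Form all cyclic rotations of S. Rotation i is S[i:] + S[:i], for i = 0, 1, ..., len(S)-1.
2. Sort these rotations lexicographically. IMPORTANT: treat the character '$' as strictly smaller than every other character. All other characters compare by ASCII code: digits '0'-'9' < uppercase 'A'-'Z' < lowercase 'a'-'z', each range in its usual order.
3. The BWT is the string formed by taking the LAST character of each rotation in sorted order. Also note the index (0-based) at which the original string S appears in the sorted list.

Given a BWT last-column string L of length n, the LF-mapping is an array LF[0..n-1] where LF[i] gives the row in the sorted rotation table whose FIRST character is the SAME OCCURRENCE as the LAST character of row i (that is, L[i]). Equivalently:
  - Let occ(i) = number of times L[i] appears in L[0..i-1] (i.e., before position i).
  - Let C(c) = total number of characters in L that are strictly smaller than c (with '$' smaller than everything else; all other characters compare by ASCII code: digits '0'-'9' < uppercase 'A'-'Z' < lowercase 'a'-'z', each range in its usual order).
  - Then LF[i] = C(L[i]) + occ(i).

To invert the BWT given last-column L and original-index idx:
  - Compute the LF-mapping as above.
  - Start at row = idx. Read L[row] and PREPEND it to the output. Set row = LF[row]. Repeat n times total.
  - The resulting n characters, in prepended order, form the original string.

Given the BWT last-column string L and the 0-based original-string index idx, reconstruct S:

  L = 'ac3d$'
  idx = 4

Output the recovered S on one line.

LF mapping: 2 3 1 4 0
Walk LF starting at row 4, prepending L[row]:
  step 1: row=4, L[4]='$', prepend. Next row=LF[4]=0
  step 2: row=0, L[0]='a', prepend. Next row=LF[0]=2
  step 3: row=2, L[2]='3', prepend. Next row=LF[2]=1
  step 4: row=1, L[1]='c', prepend. Next row=LF[1]=3
  step 5: row=3, L[3]='d', prepend. Next row=LF[3]=4
Reversed output: dc3a$

Answer: dc3a$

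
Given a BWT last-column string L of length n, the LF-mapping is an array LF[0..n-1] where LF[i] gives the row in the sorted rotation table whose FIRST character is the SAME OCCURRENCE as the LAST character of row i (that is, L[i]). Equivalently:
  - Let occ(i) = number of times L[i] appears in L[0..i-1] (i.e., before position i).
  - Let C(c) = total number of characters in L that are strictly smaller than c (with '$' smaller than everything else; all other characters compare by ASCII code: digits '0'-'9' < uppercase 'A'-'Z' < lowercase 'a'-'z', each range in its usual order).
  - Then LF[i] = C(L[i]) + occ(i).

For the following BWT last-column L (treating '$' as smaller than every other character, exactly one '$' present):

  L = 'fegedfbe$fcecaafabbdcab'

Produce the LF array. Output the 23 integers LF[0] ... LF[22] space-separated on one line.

Char counts: '$':1, 'a':4, 'b':4, 'c':3, 'd':2, 'e':4, 'f':4, 'g':1
C (first-col start): C('$')=0, C('a')=1, C('b')=5, C('c')=9, C('d')=12, C('e')=14, C('f')=18, C('g')=22
L[0]='f': occ=0, LF[0]=C('f')+0=18+0=18
L[1]='e': occ=0, LF[1]=C('e')+0=14+0=14
L[2]='g': occ=0, LF[2]=C('g')+0=22+0=22
L[3]='e': occ=1, LF[3]=C('e')+1=14+1=15
L[4]='d': occ=0, LF[4]=C('d')+0=12+0=12
L[5]='f': occ=1, LF[5]=C('f')+1=18+1=19
L[6]='b': occ=0, LF[6]=C('b')+0=5+0=5
L[7]='e': occ=2, LF[7]=C('e')+2=14+2=16
L[8]='$': occ=0, LF[8]=C('$')+0=0+0=0
L[9]='f': occ=2, LF[9]=C('f')+2=18+2=20
L[10]='c': occ=0, LF[10]=C('c')+0=9+0=9
L[11]='e': occ=3, LF[11]=C('e')+3=14+3=17
L[12]='c': occ=1, LF[12]=C('c')+1=9+1=10
L[13]='a': occ=0, LF[13]=C('a')+0=1+0=1
L[14]='a': occ=1, LF[14]=C('a')+1=1+1=2
L[15]='f': occ=3, LF[15]=C('f')+3=18+3=21
L[16]='a': occ=2, LF[16]=C('a')+2=1+2=3
L[17]='b': occ=1, LF[17]=C('b')+1=5+1=6
L[18]='b': occ=2, LF[18]=C('b')+2=5+2=7
L[19]='d': occ=1, LF[19]=C('d')+1=12+1=13
L[20]='c': occ=2, LF[20]=C('c')+2=9+2=11
L[21]='a': occ=3, LF[21]=C('a')+3=1+3=4
L[22]='b': occ=3, LF[22]=C('b')+3=5+3=8

Answer: 18 14 22 15 12 19 5 16 0 20 9 17 10 1 2 21 3 6 7 13 11 4 8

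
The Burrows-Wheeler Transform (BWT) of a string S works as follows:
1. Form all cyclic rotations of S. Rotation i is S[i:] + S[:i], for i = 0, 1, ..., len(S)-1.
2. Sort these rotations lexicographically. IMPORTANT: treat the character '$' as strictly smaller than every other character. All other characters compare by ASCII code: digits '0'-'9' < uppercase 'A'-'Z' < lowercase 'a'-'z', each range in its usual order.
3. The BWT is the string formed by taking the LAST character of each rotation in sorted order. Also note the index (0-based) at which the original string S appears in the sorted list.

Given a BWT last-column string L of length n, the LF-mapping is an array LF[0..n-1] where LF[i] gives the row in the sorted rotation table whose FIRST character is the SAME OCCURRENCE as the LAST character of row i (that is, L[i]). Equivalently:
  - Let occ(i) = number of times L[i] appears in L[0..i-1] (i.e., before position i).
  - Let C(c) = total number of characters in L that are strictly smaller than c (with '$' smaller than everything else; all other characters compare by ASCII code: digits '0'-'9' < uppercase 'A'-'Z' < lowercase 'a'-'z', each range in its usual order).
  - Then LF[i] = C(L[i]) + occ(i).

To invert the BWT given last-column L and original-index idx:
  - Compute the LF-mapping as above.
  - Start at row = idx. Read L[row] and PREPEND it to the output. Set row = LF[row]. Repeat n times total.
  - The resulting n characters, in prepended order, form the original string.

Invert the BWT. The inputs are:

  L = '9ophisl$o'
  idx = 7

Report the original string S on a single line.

Answer: philoso9$

Derivation:
LF mapping: 1 5 7 2 3 8 4 0 6
Walk LF starting at row 7, prepending L[row]:
  step 1: row=7, L[7]='$', prepend. Next row=LF[7]=0
  step 2: row=0, L[0]='9', prepend. Next row=LF[0]=1
  step 3: row=1, L[1]='o', prepend. Next row=LF[1]=5
  step 4: row=5, L[5]='s', prepend. Next row=LF[5]=8
  step 5: row=8, L[8]='o', prepend. Next row=LF[8]=6
  step 6: row=6, L[6]='l', prepend. Next row=LF[6]=4
  step 7: row=4, L[4]='i', prepend. Next row=LF[4]=3
  step 8: row=3, L[3]='h', prepend. Next row=LF[3]=2
  step 9: row=2, L[2]='p', prepend. Next row=LF[2]=7
Reversed output: philoso9$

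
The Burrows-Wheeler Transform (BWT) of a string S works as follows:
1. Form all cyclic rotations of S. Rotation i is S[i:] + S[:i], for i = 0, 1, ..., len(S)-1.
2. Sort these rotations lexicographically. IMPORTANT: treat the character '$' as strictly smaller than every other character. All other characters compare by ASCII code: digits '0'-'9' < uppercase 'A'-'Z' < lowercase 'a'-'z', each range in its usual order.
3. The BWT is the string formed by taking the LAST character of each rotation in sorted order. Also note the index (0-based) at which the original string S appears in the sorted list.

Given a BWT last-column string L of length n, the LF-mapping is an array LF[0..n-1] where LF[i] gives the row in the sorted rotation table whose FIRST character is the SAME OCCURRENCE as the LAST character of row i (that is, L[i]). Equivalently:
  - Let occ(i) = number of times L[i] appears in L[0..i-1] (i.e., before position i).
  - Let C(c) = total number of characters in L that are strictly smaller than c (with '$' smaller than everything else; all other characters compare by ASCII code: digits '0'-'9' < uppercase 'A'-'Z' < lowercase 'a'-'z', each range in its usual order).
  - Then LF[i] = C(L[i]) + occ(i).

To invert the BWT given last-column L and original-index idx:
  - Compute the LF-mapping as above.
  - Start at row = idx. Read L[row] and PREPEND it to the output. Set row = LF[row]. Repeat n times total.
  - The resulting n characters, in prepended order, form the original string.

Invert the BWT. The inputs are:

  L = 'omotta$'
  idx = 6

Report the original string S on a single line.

Answer: tomato$

Derivation:
LF mapping: 3 2 4 5 6 1 0
Walk LF starting at row 6, prepending L[row]:
  step 1: row=6, L[6]='$', prepend. Next row=LF[6]=0
  step 2: row=0, L[0]='o', prepend. Next row=LF[0]=3
  step 3: row=3, L[3]='t', prepend. Next row=LF[3]=5
  step 4: row=5, L[5]='a', prepend. Next row=LF[5]=1
  step 5: row=1, L[1]='m', prepend. Next row=LF[1]=2
  step 6: row=2, L[2]='o', prepend. Next row=LF[2]=4
  step 7: row=4, L[4]='t', prepend. Next row=LF[4]=6
Reversed output: tomato$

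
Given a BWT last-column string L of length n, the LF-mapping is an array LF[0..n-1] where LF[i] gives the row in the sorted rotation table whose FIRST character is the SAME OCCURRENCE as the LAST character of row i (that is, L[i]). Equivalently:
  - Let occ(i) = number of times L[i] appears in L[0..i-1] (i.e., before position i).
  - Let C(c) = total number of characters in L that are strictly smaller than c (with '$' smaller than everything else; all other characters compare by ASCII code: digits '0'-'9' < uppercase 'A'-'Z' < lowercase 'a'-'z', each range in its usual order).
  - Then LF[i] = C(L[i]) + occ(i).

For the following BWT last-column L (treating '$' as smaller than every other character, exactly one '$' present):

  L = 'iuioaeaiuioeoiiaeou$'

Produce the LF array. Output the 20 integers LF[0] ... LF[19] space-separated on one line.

Answer: 7 17 8 13 1 4 2 9 18 10 14 5 15 11 12 3 6 16 19 0

Derivation:
Char counts: '$':1, 'a':3, 'e':3, 'i':6, 'o':4, 'u':3
C (first-col start): C('$')=0, C('a')=1, C('e')=4, C('i')=7, C('o')=13, C('u')=17
L[0]='i': occ=0, LF[0]=C('i')+0=7+0=7
L[1]='u': occ=0, LF[1]=C('u')+0=17+0=17
L[2]='i': occ=1, LF[2]=C('i')+1=7+1=8
L[3]='o': occ=0, LF[3]=C('o')+0=13+0=13
L[4]='a': occ=0, LF[4]=C('a')+0=1+0=1
L[5]='e': occ=0, LF[5]=C('e')+0=4+0=4
L[6]='a': occ=1, LF[6]=C('a')+1=1+1=2
L[7]='i': occ=2, LF[7]=C('i')+2=7+2=9
L[8]='u': occ=1, LF[8]=C('u')+1=17+1=18
L[9]='i': occ=3, LF[9]=C('i')+3=7+3=10
L[10]='o': occ=1, LF[10]=C('o')+1=13+1=14
L[11]='e': occ=1, LF[11]=C('e')+1=4+1=5
L[12]='o': occ=2, LF[12]=C('o')+2=13+2=15
L[13]='i': occ=4, LF[13]=C('i')+4=7+4=11
L[14]='i': occ=5, LF[14]=C('i')+5=7+5=12
L[15]='a': occ=2, LF[15]=C('a')+2=1+2=3
L[16]='e': occ=2, LF[16]=C('e')+2=4+2=6
L[17]='o': occ=3, LF[17]=C('o')+3=13+3=16
L[18]='u': occ=2, LF[18]=C('u')+2=17+2=19
L[19]='$': occ=0, LF[19]=C('$')+0=0+0=0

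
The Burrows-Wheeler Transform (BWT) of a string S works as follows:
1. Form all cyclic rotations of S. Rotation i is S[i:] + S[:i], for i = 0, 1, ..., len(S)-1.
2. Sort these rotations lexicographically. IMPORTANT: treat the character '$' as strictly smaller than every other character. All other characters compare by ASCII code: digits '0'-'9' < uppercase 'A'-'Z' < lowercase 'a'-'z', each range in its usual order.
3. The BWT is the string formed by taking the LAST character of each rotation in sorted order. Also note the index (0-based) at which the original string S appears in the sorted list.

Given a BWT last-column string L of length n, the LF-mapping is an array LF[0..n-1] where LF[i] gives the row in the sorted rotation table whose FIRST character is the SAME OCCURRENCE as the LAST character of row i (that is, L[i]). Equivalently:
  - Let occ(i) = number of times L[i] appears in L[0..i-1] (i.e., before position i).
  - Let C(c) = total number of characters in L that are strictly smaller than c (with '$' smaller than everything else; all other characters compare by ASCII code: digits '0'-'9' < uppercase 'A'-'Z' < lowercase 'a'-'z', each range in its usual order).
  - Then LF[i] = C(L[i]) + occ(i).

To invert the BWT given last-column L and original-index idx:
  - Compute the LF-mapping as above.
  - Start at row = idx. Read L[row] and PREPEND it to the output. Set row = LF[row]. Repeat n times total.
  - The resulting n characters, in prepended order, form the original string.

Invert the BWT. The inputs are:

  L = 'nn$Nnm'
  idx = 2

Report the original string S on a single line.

LF mapping: 3 4 0 1 5 2
Walk LF starting at row 2, prepending L[row]:
  step 1: row=2, L[2]='$', prepend. Next row=LF[2]=0
  step 2: row=0, L[0]='n', prepend. Next row=LF[0]=3
  step 3: row=3, L[3]='N', prepend. Next row=LF[3]=1
  step 4: row=1, L[1]='n', prepend. Next row=LF[1]=4
  step 5: row=4, L[4]='n', prepend. Next row=LF[4]=5
  step 6: row=5, L[5]='m', prepend. Next row=LF[5]=2
Reversed output: mnnNn$

Answer: mnnNn$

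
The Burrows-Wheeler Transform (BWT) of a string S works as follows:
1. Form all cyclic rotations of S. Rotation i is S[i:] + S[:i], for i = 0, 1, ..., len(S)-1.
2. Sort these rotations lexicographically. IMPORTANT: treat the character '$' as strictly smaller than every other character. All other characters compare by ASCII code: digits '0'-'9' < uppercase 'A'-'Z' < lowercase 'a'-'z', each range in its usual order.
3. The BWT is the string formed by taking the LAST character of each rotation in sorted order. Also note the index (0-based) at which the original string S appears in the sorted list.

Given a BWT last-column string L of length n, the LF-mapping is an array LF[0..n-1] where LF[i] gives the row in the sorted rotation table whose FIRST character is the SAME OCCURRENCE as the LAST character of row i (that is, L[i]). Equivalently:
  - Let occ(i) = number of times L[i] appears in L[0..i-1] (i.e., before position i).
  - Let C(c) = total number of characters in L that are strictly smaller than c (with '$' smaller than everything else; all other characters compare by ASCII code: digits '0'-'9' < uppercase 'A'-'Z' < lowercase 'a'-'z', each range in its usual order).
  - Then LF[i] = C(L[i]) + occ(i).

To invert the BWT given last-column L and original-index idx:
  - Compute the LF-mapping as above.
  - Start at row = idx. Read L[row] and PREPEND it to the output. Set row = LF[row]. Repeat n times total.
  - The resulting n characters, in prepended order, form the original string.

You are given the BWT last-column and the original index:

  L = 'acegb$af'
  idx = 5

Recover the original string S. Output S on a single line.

LF mapping: 1 4 5 7 3 0 2 6
Walk LF starting at row 5, prepending L[row]:
  step 1: row=5, L[5]='$', prepend. Next row=LF[5]=0
  step 2: row=0, L[0]='a', prepend. Next row=LF[0]=1
  step 3: row=1, L[1]='c', prepend. Next row=LF[1]=4
  step 4: row=4, L[4]='b', prepend. Next row=LF[4]=3
  step 5: row=3, L[3]='g', prepend. Next row=LF[3]=7
  step 6: row=7, L[7]='f', prepend. Next row=LF[7]=6
  step 7: row=6, L[6]='a', prepend. Next row=LF[6]=2
  step 8: row=2, L[2]='e', prepend. Next row=LF[2]=5
Reversed output: eafgbca$

Answer: eafgbca$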